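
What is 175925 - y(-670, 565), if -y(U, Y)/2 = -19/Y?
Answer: 99397587/565 ≈ 1.7593e+5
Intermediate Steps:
y(U, Y) = 38/Y (y(U, Y) = -(-38)/Y = 38/Y)
175925 - y(-670, 565) = 175925 - 38/565 = 99397587/565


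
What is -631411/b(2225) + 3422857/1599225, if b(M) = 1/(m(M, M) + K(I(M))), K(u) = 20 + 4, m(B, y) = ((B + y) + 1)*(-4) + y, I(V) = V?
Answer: 15706945232891482/1599225 ≈ 9.8216e+9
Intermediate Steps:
m(B, y) = -4 - 4*B - 3*y (m(B, y) = (1 + B + y)*(-4) + y = (-4 - 4*B - 4*y) + y = -4 - 4*B - 3*y)
K(u) = 24
b(M) = 1/(20 - 7*M) (b(M) = 1/((-4 - 4*M - 3*M) + 24) = 1/((-4 - 7*M) + 24) = 1/(20 - 7*M))
-631411/b(2225) + 3422857/1599225 = -631411/((-1/(-20 + 7*2225))) + 3422857/1599225 = -631411/((-1/(-20 + 15575))) + 3422857*(1/1599225) = -631411/((-1/15555)) + 3422857/1599225 = -631411/((-1*1/15555)) + 3422857/1599225 = -631411/(-1/15555) + 3422857/1599225 = -631411*(-15555) + 3422857/1599225 = 9821598105 + 3422857/1599225 = 15706945232891482/1599225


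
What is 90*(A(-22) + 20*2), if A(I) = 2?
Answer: 3780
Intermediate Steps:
90*(A(-22) + 20*2) = 90*(2 + 20*2) = 90*(2 + 40) = 90*42 = 3780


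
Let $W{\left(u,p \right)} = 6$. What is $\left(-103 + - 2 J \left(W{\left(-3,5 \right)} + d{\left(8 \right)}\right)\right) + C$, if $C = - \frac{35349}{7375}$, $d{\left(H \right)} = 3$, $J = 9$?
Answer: $- \frac{1989724}{7375} \approx -269.79$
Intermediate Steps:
$C = - \frac{35349}{7375}$ ($C = \left(-35349\right) \frac{1}{7375} = - \frac{35349}{7375} \approx -4.7931$)
$\left(-103 + - 2 J \left(W{\left(-3,5 \right)} + d{\left(8 \right)}\right)\right) + C = \left(-103 + \left(-2\right) 9 \left(6 + 3\right)\right) - \frac{35349}{7375} = \left(-103 - 162\right) - \frac{35349}{7375} = -265 - \frac{35349}{7375} = - \frac{1989724}{7375}$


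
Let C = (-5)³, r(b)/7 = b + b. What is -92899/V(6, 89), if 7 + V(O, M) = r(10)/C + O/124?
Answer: 143993450/12511 ≈ 11509.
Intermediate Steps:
r(b) = 14*b (r(b) = 7*(b + b) = 7*(2*b) = 14*b)
C = -125
V(O, M) = -203/25 + O/124 (V(O, M) = -7 + ((14*10)/(-125) + O/124) = -7 + (140*(-1/125) + O*(1/124)) = -7 + (-28/25 + O/124) = -203/25 + O/124)
-92899/V(6, 89) = -92899/(-203/25 + (1/124)*6) = -92899/(-203/25 + 3/62) = -92899/(-12511/1550) = -92899*(-1550/12511) = 143993450/12511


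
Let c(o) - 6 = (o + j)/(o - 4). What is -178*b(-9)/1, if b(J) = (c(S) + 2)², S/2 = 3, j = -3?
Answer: -32129/2 ≈ -16065.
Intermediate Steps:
S = 6 (S = 2*3 = 6)
c(o) = 6 + (-3 + o)/(-4 + o) (c(o) = 6 + (o - 3)/(o - 4) = 6 + (-3 + o)/(-4 + o))
b(J) = 361/4 (b(J) = ((-27 + 7*6)/(-4 + 6) + 2)² = ((-27 + 42)/2 + 2)² = ((½)*15 + 2)² = (15/2 + 2)² = (19/2)² = 361/4)
-178*b(-9)/1 = -32129/(2*1) = -32129/2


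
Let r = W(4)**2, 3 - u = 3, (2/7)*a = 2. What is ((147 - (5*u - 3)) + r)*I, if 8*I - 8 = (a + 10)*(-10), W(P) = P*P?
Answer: -16443/2 ≈ -8221.5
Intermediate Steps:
a = 7 (a = (7/2)*2 = 7)
u = 0 (u = 3 - 1*3 = 3 - 3 = 0)
W(P) = P**2
r = 256 (r = (4**2)**2 = 16**2 = 256)
I = -81/4 (I = 1 + ((7 + 10)*(-10))/8 = 1 + (17*(-10))/8 = 1 + (1/8)*(-170) = 1 - 85/4 = -81/4 ≈ -20.250)
((147 - (5*u - 3)) + r)*I = ((147 - (5*0 - 3)) + 256)*(-81/4) = ((147 - (0 - 3)) + 256)*(-81/4) = ((147 - 1*(-3)) + 256)*(-81/4) = ((147 + 3) + 256)*(-81/4) = (150 + 256)*(-81/4) = 406*(-81/4) = -16443/2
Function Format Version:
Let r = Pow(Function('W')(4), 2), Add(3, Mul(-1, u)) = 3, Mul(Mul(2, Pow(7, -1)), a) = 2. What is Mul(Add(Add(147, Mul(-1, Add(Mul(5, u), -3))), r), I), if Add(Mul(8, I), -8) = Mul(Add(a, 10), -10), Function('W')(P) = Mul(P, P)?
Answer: Rational(-16443, 2) ≈ -8221.5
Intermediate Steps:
a = 7 (a = Mul(Rational(7, 2), 2) = 7)
u = 0 (u = Add(3, Mul(-1, 3)) = Add(3, -3) = 0)
Function('W')(P) = Pow(P, 2)
r = 256 (r = Pow(Pow(4, 2), 2) = Pow(16, 2) = 256)
I = Rational(-81, 4) (I = Add(1, Mul(Rational(1, 8), Mul(Add(7, 10), -10))) = Add(1, Mul(Rational(1, 8), Mul(17, -10))) = Add(1, Mul(Rational(1, 8), -170)) = Add(1, Rational(-85, 4)) = Rational(-81, 4) ≈ -20.250)
Mul(Add(Add(147, Mul(-1, Add(Mul(5, u), -3))), r), I) = Mul(Add(Add(147, Mul(-1, Add(Mul(5, 0), -3))), 256), Rational(-81, 4)) = Mul(Add(Add(147, Mul(-1, Add(0, -3))), 256), Rational(-81, 4)) = Mul(Add(Add(147, Mul(-1, -3)), 256), Rational(-81, 4)) = Mul(Add(Add(147, 3), 256), Rational(-81, 4)) = Mul(Add(150, 256), Rational(-81, 4)) = Mul(406, Rational(-81, 4)) = Rational(-16443, 2)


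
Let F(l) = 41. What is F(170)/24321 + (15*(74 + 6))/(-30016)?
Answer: -26077/680988 ≈ -0.038293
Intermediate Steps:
F(170)/24321 + (15*(74 + 6))/(-30016) = 41/24321 + (15*(74 + 6))/(-30016) = 41*(1/24321) + (15*80)*(-1/30016) = 41/24321 + 1200*(-1/30016) = 41/24321 - 75/1876 = -26077/680988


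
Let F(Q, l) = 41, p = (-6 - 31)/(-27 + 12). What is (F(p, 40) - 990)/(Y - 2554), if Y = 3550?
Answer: -949/996 ≈ -0.95281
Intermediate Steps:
p = 37/15 (p = -37/(-15) = -37*(-1/15) = 37/15 ≈ 2.4667)
(F(p, 40) - 990)/(Y - 2554) = (41 - 990)/(3550 - 2554) = -949/996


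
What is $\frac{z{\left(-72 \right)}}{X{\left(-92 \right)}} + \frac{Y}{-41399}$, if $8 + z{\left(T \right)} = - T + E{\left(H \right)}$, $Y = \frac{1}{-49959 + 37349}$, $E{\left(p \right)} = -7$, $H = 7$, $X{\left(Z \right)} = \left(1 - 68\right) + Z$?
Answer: $- \frac{9918786357}{27668193670} \approx -0.35849$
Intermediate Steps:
$X{\left(Z \right)} = -67 + Z$
$Y = - \frac{1}{12610}$ ($Y = \frac{1}{-12610} = - \frac{1}{12610} \approx -7.9302 \cdot 10^{-5}$)
$z{\left(T \right)} = -15 - T$ ($z{\left(T \right)} = -8 - \left(7 + T\right) = -15 - T$)
$\frac{z{\left(-72 \right)}}{X{\left(-92 \right)}} + \frac{Y}{-41399} = \frac{-15 - -72}{-67 - 92} - \frac{1}{12610 \left(-41399\right)} = \frac{-15 + 72}{-159} - - \frac{1}{522041390} = 57 \left(- \frac{1}{159}\right) + \frac{1}{522041390} = - \frac{19}{53} + \frac{1}{522041390} = - \frac{9918786357}{27668193670}$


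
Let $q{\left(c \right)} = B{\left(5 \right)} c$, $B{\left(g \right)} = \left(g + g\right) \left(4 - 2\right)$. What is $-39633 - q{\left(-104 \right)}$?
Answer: $-37553$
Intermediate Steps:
$B{\left(g \right)} = 4 g$ ($B{\left(g \right)} = 2 g 2 = 4 g$)
$q{\left(c \right)} = 20 c$ ($q{\left(c \right)} = 4 \cdot 5 c = 20 c$)
$-39633 - q{\left(-104 \right)} = -39633 - 20 \left(-104\right) = -39633 - -2080 = -39633 + 2080 = -37553$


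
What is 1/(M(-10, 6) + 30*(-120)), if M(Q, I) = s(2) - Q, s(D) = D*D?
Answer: -1/3586 ≈ -0.00027886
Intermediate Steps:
s(D) = D**2
M(Q, I) = 4 - Q (M(Q, I) = 2**2 - Q = 4 - Q)
1/(M(-10, 6) + 30*(-120)) = 1/((4 - 1*(-10)) + 30*(-120)) = 1/((4 + 10) - 3600) = 1/(14 - 3600) = 1/(-3586) = -1/3586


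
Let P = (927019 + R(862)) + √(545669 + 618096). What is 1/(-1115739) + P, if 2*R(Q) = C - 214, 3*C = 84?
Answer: 1034207488313/1115739 + √1163765 ≈ 9.2801e+5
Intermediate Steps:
C = 28 (C = (⅓)*84 = 28)
R(Q) = -93 (R(Q) = (28 - 214)/2 = (½)*(-186) = -93)
P = 926926 + √1163765 (P = (927019 - 93) + √(545669 + 618096) = 926926 + √1163765 ≈ 9.2801e+5)
1/(-1115739) + P = 1/(-1115739) + (926926 + √1163765) = -1/1115739 + (926926 + √1163765) = 1034207488313/1115739 + √1163765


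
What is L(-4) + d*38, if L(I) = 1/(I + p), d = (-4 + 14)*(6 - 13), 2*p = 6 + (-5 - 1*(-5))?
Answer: -2661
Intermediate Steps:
p = 3 (p = (6 + (-5 - 1*(-5)))/2 = (6 + (-5 + 5))/2 = (6 + 0)/2 = (½)*6 = 3)
d = -70 (d = 10*(-7) = -70)
L(I) = 1/(3 + I) (L(I) = 1/(I + 3) = 1/(3 + I))
L(-4) + d*38 = 1/(3 - 4) - 70*38 = 1/(-1) - 2660 = -1 - 2660 = -2661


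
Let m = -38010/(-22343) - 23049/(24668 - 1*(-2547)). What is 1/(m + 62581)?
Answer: 608064745/38053819265188 ≈ 1.5979e-5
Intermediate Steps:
m = 519458343/608064745 (m = -38010*(-1/22343) - 23049/(24668 + 2547) = 38010/22343 - 23049/27215 = 519458343/608064745 ≈ 0.85428)
1/(m + 62581) = 1/(519458343/608064745 + 62581) = 1/(38053819265188/608064745) = 608064745/38053819265188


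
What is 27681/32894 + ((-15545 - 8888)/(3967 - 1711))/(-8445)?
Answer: 264089948311/313346928240 ≈ 0.84280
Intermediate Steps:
27681/32894 + ((-15545 - 8888)/(3967 - 1711))/(-8445) = 27681*(1/32894) - 24433/2256*(-1/8445) = 27681/32894 - 24433*1/2256*(-1/8445) = 27681/32894 - 24433/2256*(-1/8445) = 27681/32894 + 24433/19051920 = 264089948311/313346928240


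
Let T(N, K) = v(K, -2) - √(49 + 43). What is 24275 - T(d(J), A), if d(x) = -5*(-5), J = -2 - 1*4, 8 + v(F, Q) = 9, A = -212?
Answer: 24274 + 2*√23 ≈ 24284.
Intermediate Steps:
v(F, Q) = 1 (v(F, Q) = -8 + 9 = 1)
J = -6 (J = -2 - 4 = -6)
d(x) = 25
T(N, K) = 1 - 2*√23 (T(N, K) = 1 - √(49 + 43) = 1 - √92 = 1 - 2*√23)
24275 - T(d(J), A) = 24275 - (1 - 2*√23) = 24275 + (-1 + 2*√23) = 24274 + 2*√23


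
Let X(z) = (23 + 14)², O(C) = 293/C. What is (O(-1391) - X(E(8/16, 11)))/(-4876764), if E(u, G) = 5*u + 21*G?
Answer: 476143/1695894681 ≈ 0.00028076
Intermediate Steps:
X(z) = 1369 (X(z) = 37² = 1369)
(O(-1391) - X(E(8/16, 11)))/(-4876764) = (293/(-1391) - 1*1369)/(-4876764) = (293*(-1/1391) - 1369)*(-1/4876764) = (-293/1391 - 1369)*(-1/4876764) = -1904572/1391*(-1/4876764) = 476143/1695894681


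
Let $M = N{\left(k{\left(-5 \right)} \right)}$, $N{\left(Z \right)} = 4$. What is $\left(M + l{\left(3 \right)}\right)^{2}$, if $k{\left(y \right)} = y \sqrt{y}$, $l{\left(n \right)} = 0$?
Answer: $16$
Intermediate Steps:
$k{\left(y \right)} = y^{\frac{3}{2}}$
$M = 4$
$\left(M + l{\left(3 \right)}\right)^{2} = \left(4 + 0\right)^{2} = 4^{2} = 16$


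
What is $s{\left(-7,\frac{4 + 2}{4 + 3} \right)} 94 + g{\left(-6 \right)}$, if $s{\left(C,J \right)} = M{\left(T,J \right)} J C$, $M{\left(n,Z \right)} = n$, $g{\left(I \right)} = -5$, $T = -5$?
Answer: $2815$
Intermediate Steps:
$s{\left(C,J \right)} = - 5 C J$ ($s{\left(C,J \right)} = - 5 J C = - 5 C J$)
$s{\left(-7,\frac{4 + 2}{4 + 3} \right)} 94 + g{\left(-6 \right)} = \left(-5\right) \left(-7\right) \frac{4 + 2}{4 + 3} \cdot 94 - 5 = \left(-5\right) \left(-7\right) \frac{6}{7} \cdot 94 - 5 = 30 \cdot 94 - 5 = 2820 - 5 = 2815$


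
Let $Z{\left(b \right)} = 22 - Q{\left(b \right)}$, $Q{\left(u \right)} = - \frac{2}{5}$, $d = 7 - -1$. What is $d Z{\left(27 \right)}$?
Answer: $\frac{896}{5} \approx 179.2$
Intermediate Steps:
$d = 8$ ($d = 7 + 1 = 8$)
$Q{\left(u \right)} = - \frac{2}{5}$ ($Q{\left(u \right)} = \left(-2\right) \frac{1}{5} = - \frac{2}{5}$)
$Z{\left(b \right)} = \frac{112}{5}$ ($Z{\left(b \right)} = 22 - - \frac{2}{5} = 22 + \frac{2}{5} = \frac{112}{5}$)
$d Z{\left(27 \right)} = 8 \cdot \frac{112}{5} = \frac{896}{5}$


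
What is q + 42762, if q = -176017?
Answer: -133255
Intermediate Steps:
q + 42762 = -176017 + 42762 = -133255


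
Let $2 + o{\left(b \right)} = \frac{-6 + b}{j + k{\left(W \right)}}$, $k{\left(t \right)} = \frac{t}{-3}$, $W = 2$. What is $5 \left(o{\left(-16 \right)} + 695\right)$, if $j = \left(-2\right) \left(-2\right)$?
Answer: $3432$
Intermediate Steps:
$k{\left(t \right)} = - \frac{t}{3}$ ($k{\left(t \right)} = t \left(- \frac{1}{3}\right) = - \frac{t}{3}$)
$j = 4$
$o{\left(b \right)} = - \frac{19}{5} + \frac{3 b}{10}$ ($o{\left(b \right)} = -2 + \frac{-6 + b}{4 - \frac{2}{3}} = -2 + \frac{-6 + b}{\frac{10}{3}} = -2 + \left(-6 + b\right) \frac{3}{10} = -2 + \left(- \frac{9}{5} + \frac{3 b}{10}\right) = - \frac{19}{5} + \frac{3 b}{10}$)
$5 \left(o{\left(-16 \right)} + 695\right) = 5 \left(\left(- \frac{19}{5} + \frac{3}{10} \left(-16\right)\right) + 695\right) = 5 \left(\left(- \frac{19}{5} - \frac{24}{5}\right) + 695\right) = 5 \left(- \frac{43}{5} + 695\right) = 5 \cdot \frac{3432}{5} = 3432$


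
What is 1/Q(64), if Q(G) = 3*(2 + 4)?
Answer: 1/18 ≈ 0.055556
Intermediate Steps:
Q(G) = 18 (Q(G) = 3*6 = 18)
1/Q(64) = 1/18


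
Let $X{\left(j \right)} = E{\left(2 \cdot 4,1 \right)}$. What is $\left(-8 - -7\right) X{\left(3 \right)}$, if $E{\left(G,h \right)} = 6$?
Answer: $-6$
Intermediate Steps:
$X{\left(j \right)} = 6$
$\left(-8 - -7\right) X{\left(3 \right)} = \left(-8 - -7\right) 6 = \left(-8 + 7\right) 6 = \left(-1\right) 6 = -6$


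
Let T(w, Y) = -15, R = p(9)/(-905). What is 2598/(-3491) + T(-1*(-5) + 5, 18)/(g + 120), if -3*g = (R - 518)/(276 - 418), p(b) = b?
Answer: -139163171448/159869650291 ≈ -0.87048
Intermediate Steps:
R = -9/905 (R = 9/(-905) = 9*(-1/905) = -9/905 ≈ -0.0099448)
g = -468799/385530 (g = -(-9/905 - 518)/(3*(276 - 418)) = -(-468799)/(2715*(-142)) = -(-468799)*(-1)/(2715*142) = -⅓*468799/128510 = -468799/385530 ≈ -1.2160)
2598/(-3491) + T(-1*(-5) + 5, 18)/(g + 120) = 2598/(-3491) - 15/(-468799/385530 + 120) = 2598*(-1/3491) - 15/45794801/385530 = -2598/3491 - 15*385530/45794801 = -2598/3491 - 5782950/45794801 = -139163171448/159869650291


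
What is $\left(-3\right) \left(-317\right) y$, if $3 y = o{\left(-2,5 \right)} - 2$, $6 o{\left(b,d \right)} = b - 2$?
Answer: $- \frac{2536}{3} \approx -845.33$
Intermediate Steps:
$o{\left(b,d \right)} = - \frac{1}{3} + \frac{b}{6}$ ($o{\left(b,d \right)} = \frac{b - 2}{6} = \frac{-2 + b}{6} = - \frac{1}{3} + \frac{b}{6}$)
$y = - \frac{8}{9}$ ($y = \frac{\left(- \frac{1}{3} + \frac{1}{6} \left(-2\right)\right) - 2}{3} = \frac{\left(- \frac{1}{3} - \frac{1}{3}\right) - 2}{3} = \frac{- \frac{2}{3} - 2}{3} = \frac{1}{3} \left(- \frac{8}{3}\right) = - \frac{8}{9} \approx -0.88889$)
$\left(-3\right) \left(-317\right) y = \left(-3\right) \left(-317\right) \left(- \frac{8}{9}\right) = 951 \left(- \frac{8}{9}\right) = - \frac{2536}{3}$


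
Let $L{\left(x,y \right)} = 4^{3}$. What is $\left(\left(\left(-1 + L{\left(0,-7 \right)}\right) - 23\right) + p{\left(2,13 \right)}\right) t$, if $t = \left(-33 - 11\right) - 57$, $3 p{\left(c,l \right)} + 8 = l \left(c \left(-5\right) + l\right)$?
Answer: $- \frac{15251}{3} \approx -5083.7$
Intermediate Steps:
$L{\left(x,y \right)} = 64$
$p{\left(c,l \right)} = - \frac{8}{3} + \frac{l \left(l - 5 c\right)}{3}$ ($p{\left(c,l \right)} = - \frac{8}{3} + \frac{l \left(c \left(-5\right) + l\right)}{3} = - \frac{8}{3} + \frac{l \left(- 5 c + l\right)}{3} = - \frac{8}{3} + \frac{l \left(l - 5 c\right)}{3}$)
$t = -101$ ($t = \left(-33 - 11\right) - 57 = -44 - 57 = -101$)
$\left(\left(\left(-1 + L{\left(0,-7 \right)}\right) - 23\right) + p{\left(2,13 \right)}\right) t = \left(\left(\left(-1 + 64\right) - 23\right) - \left(\frac{8}{3} - \frac{169}{3} + \frac{130}{3}\right)\right) \left(-101\right) = \left(\left(63 - 23\right) - - \frac{31}{3}\right) \left(-101\right) = \left(40 - - \frac{31}{3}\right) \left(-101\right) = \left(40 + \frac{31}{3}\right) \left(-101\right) = \frac{151}{3} \left(-101\right) = - \frac{15251}{3}$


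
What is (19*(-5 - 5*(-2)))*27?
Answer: 2565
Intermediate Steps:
(19*(-5 - 5*(-2)))*27 = (19*(-5 + 10))*27 = (19*5)*27 = 95*27 = 2565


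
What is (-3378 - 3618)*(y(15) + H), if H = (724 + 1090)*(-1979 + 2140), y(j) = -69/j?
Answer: -10215888012/5 ≈ -2.0432e+9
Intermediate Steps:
H = 292054 (H = 1814*161 = 292054)
(-3378 - 3618)*(y(15) + H) = (-3378 - 3618)*(-69/15 + 292054) = -6996*(-69*1/15 + 292054) = -6996*(-23/5 + 292054) = -6996*1460247/5 = -10215888012/5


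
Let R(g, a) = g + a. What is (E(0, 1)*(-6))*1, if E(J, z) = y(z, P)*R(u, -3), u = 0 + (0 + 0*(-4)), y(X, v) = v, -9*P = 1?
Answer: -2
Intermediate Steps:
P = -⅑ (P = -⅑*1 = -⅑ ≈ -0.11111)
u = 0 (u = 0 + (0 + 0) = 0 + 0 = 0)
R(g, a) = a + g
E(J, z) = ⅓ (E(J, z) = -(-3 + 0)/9 = -⅑*(-3) = ⅓)
(E(0, 1)*(-6))*1 = ((⅓)*(-6))*1 = -2*1 = -2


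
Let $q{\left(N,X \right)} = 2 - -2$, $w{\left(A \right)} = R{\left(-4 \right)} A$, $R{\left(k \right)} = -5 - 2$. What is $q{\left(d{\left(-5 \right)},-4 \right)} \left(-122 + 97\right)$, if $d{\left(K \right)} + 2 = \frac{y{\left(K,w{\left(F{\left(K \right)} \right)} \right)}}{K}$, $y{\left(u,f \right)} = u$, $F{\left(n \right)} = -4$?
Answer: $-100$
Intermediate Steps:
$R{\left(k \right)} = -7$
$w{\left(A \right)} = - 7 A$
$d{\left(K \right)} = -1$ ($d{\left(K \right)} = -2 + \frac{K}{K} = -2 + 1 = -1$)
$q{\left(N,X \right)} = 4$ ($q{\left(N,X \right)} = 2 + 2 = 4$)
$q{\left(d{\left(-5 \right)},-4 \right)} \left(-122 + 97\right) = 4 \left(-122 + 97\right) = 4 \left(-25\right) = -100$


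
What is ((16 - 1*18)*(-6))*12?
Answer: 144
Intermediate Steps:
((16 - 1*18)*(-6))*12 = ((16 - 18)*(-6))*12 = -2*(-6)*12 = 12*12 = 144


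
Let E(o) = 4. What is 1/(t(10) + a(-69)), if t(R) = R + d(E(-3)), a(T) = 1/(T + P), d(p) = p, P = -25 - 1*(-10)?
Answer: 84/1175 ≈ 0.071489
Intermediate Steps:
P = -15 (P = -25 + 10 = -15)
a(T) = 1/(-15 + T) (a(T) = 1/(T - 15) = 1/(-15 + T))
t(R) = 4 + R (t(R) = R + 4 = 4 + R)
1/(t(10) + a(-69)) = 1/((4 + 10) + 1/(-15 - 69)) = 1/(14 + 1/(-84)) = 1/(14 - 1/84) = 1/(1175/84) = 84/1175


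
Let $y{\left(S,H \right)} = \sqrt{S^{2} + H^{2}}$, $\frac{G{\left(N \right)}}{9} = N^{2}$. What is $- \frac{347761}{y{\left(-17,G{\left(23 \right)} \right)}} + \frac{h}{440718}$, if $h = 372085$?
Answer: $\frac{372085}{440718} - \frac{347761 \sqrt{22667410}}{22667410} \approx -72.199$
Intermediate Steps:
$G{\left(N \right)} = 9 N^{2}$
$y{\left(S,H \right)} = \sqrt{H^{2} + S^{2}}$
$- \frac{347761}{y{\left(-17,G{\left(23 \right)} \right)}} + \frac{h}{440718} = - \frac{347761}{\sqrt{\left(9 \cdot 23^{2}\right)^{2} + \left(-17\right)^{2}}} + \frac{372085}{440718} = - \frac{347761}{\sqrt{\left(9 \cdot 529\right)^{2} + 289}} + 372085 \cdot \frac{1}{440718} = - \frac{347761}{\sqrt{4761^{2} + 289}} + \frac{372085}{440718} = - \frac{347761}{\sqrt{22667121 + 289}} + \frac{372085}{440718} = - \frac{347761}{\sqrt{22667410}} + \frac{372085}{440718} = - 347761 \frac{\sqrt{22667410}}{22667410} + \frac{372085}{440718} = - \frac{347761 \sqrt{22667410}}{22667410} + \frac{372085}{440718} = \frac{372085}{440718} - \frac{347761 \sqrt{22667410}}{22667410}$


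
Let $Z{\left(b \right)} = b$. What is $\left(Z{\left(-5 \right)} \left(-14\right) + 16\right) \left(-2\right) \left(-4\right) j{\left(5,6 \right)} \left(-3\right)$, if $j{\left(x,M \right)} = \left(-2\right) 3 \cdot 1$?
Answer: $12384$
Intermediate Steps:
$j{\left(x,M \right)} = -6$ ($j{\left(x,M \right)} = \left(-6\right) 1 = -6$)
$\left(Z{\left(-5 \right)} \left(-14\right) + 16\right) \left(-2\right) \left(-4\right) j{\left(5,6 \right)} \left(-3\right) = \left(\left(-5\right) \left(-14\right) + 16\right) \left(-2\right) \left(-4\right) \left(-6\right) \left(-3\right) = \left(70 + 16\right) 8 \left(-6\right) \left(-3\right) = 86 \left(\left(-48\right) \left(-3\right)\right) = 86 \cdot 144 = 12384$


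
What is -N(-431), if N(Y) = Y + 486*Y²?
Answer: -90279415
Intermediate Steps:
-N(-431) = -(-431)*(1 + 486*(-431)) = -(-431)*(1 - 209466) = -(-431)*(-209465) = -1*90279415 = -90279415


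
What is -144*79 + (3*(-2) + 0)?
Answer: -11382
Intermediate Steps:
-144*79 + (3*(-2) + 0) = -11376 + (-6 + 0) = -11376 - 6 = -11382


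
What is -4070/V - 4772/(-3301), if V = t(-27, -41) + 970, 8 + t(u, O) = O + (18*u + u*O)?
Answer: -3038323/2545071 ≈ -1.1938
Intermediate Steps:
t(u, O) = -8 + O + 18*u + O*u (t(u, O) = -8 + (O + (18*u + u*O)) = -8 + (O + (18*u + O*u)) = -8 + (O + 18*u + O*u) = -8 + O + 18*u + O*u)
V = 1542 (V = (-8 - 41 + 18*(-27) - 41*(-27)) + 970 = (-8 - 41 - 486 + 1107) + 970 = 572 + 970 = 1542)
-4070/V - 4772/(-3301) = -4070/1542 - 4772/(-3301) = -4070*1/1542 - 4772*(-1/3301) = -2035/771 + 4772/3301 = -3038323/2545071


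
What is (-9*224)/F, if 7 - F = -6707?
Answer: -112/373 ≈ -0.30027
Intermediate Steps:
F = 6714 (F = 7 - 1*(-6707) = 7 + 6707 = 6714)
(-9*224)/F = -9*224/6714 = -2016*1/6714 = -112/373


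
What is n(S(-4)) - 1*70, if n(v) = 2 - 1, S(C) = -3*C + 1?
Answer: -69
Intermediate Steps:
S(C) = 1 - 3*C
n(v) = 1
n(S(-4)) - 1*70 = 1 - 1*70 = 1 - 70 = -69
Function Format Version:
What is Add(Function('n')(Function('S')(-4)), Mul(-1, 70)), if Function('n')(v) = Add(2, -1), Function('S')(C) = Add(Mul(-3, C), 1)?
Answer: -69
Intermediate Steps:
Function('S')(C) = Add(1, Mul(-3, C))
Function('n')(v) = 1
Add(Function('n')(Function('S')(-4)), Mul(-1, 70)) = Add(1, Mul(-1, 70)) = Add(1, -70) = -69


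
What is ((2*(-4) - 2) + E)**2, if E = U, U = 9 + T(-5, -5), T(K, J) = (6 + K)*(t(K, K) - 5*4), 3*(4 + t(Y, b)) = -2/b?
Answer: 139129/225 ≈ 618.35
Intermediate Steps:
t(Y, b) = -4 - 2/(3*b) (t(Y, b) = -4 + (-2/b)/3 = -4 - 2/(3*b))
T(K, J) = (-24 - 2/(3*K))*(6 + K) (T(K, J) = (6 + K)*((-4 - 2/(3*K)) - 5*4) = (6 + K)*((-4 - 2/(3*K)) - 20) = (6 + K)*(-24 - 2/(3*K)) = (-24 - 2/(3*K))*(6 + K))
U = -223/15 (U = 9 + (-434/3 - 24*(-5) - 4/(-5)) = 9 + (-434/3 + 120 - 4*(-1/5)) = 9 + (-434/3 + 120 + 4/5) = 9 - 358/15 = -223/15 ≈ -14.867)
E = -223/15 ≈ -14.867
((2*(-4) - 2) + E)**2 = ((2*(-4) - 2) - 223/15)**2 = ((-8 - 2) - 223/15)**2 = (-10 - 223/15)**2 = (-373/15)**2 = 139129/225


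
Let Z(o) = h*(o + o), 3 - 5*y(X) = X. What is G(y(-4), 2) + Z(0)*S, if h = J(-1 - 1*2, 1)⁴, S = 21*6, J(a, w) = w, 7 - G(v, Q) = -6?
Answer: 13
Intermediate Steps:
y(X) = ⅗ - X/5
G(v, Q) = 13 (G(v, Q) = 7 - 1*(-6) = 7 + 6 = 13)
S = 126
h = 1 (h = 1⁴ = 1)
Z(o) = 2*o (Z(o) = 1*(o + o) = 1*(2*o) = 2*o)
G(y(-4), 2) + Z(0)*S = 13 + (2*0)*126 = 13 + 0*126 = 13 + 0 = 13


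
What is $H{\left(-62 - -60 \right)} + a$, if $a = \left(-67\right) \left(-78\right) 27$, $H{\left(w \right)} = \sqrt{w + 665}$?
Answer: $141102 + \sqrt{663} \approx 1.4113 \cdot 10^{5}$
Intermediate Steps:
$H{\left(w \right)} = \sqrt{665 + w}$
$a = 141102$ ($a = 5226 \cdot 27 = 141102$)
$H{\left(-62 - -60 \right)} + a = \sqrt{665 - 2} + 141102 = \sqrt{663} + 141102 = 141102 + \sqrt{663}$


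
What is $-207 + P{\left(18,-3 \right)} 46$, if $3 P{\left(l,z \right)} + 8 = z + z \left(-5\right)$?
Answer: $- \frac{437}{3} \approx -145.67$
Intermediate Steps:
$P{\left(l,z \right)} = - \frac{8}{3} - \frac{4 z}{3}$ ($P{\left(l,z \right)} = - \frac{8}{3} + \frac{z + z \left(-5\right)}{3} = - \frac{8}{3} + \frac{z - 5 z}{3} = - \frac{8}{3} + \frac{\left(-4\right) z}{3} = - \frac{8}{3} - \frac{4 z}{3}$)
$-207 + P{\left(18,-3 \right)} 46 = -207 + \left(- \frac{8}{3} - -4\right) 46 = -207 + \left(- \frac{8}{3} + 4\right) 46 = -207 + \frac{4}{3} \cdot 46 = -207 + \frac{184}{3} = - \frac{437}{3}$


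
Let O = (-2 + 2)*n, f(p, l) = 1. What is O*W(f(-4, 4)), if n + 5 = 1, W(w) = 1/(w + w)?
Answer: 0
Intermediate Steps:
W(w) = 1/(2*w)
n = -4 (n = -5 + 1 = -4)
O = 0 (O = (-2 + 2)*(-4) = 0*(-4) = 0)
O*W(f(-4, 4)) = 0*((½)/1) = 0*((½)*1) = 0*(½) = 0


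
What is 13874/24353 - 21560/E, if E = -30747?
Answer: 135947794/106968813 ≈ 1.2709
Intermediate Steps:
13874/24353 - 21560/E = 13874/24353 - 21560/(-30747) = 13874*(1/24353) - 21560*(-1/30747) = 1982/3479 + 21560/30747 = 135947794/106968813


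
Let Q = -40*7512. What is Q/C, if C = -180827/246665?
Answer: 74117899200/180827 ≈ 4.0988e+5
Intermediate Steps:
C = -180827/246665 (C = -180827*1/246665 = -180827/246665 ≈ -0.73309)
Q = -300480
Q/C = -300480/(-180827/246665) = -300480*(-246665/180827) = 74117899200/180827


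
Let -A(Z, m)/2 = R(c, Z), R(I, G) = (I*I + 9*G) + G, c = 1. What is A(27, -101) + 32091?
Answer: 31549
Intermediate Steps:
R(I, G) = I**2 + 10*G (R(I, G) = (I**2 + 9*G) + G = I**2 + 10*G)
A(Z, m) = -2 - 20*Z (A(Z, m) = -2*(1**2 + 10*Z) = -2*(1 + 10*Z) = -2 - 20*Z)
A(27, -101) + 32091 = (-2 - 20*27) + 32091 = (-2 - 540) + 32091 = -542 + 32091 = 31549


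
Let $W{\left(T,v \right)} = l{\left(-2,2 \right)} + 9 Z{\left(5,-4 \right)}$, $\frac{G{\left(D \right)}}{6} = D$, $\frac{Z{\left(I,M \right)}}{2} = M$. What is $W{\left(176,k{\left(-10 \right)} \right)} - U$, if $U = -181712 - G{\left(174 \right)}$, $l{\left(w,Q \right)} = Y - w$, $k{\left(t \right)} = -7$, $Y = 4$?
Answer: $182690$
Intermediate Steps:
$Z{\left(I,M \right)} = 2 M$
$l{\left(w,Q \right)} = 4 - w$
$G{\left(D \right)} = 6 D$
$U = -182756$ ($U = -181712 - 6 \cdot 174 = -181712 - 1044 = -182756$)
$W{\left(T,v \right)} = -66$ ($W{\left(T,v \right)} = \left(4 - -2\right) + 9 \cdot 2 \left(-4\right) = \left(4 + 2\right) + 9 \left(-8\right) = 6 - 72 = -66$)
$W{\left(176,k{\left(-10 \right)} \right)} - U = -66 - -182756 = -66 + 182756 = 182690$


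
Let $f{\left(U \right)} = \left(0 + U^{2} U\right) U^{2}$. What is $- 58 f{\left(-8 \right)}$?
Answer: $1900544$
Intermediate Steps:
$f{\left(U \right)} = U^{5}$ ($f{\left(U \right)} = \left(0 + U^{3}\right) U^{2} = U^{3} U^{2} = U^{5}$)
$- 58 f{\left(-8 \right)} = - 58 \left(-8\right)^{5} = \left(-58\right) \left(-32768\right) = 1900544$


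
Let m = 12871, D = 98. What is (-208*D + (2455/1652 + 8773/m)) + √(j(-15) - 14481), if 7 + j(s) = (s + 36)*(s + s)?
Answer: -433376699227/21262892 + I*√15118 ≈ -20382.0 + 122.96*I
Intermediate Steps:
j(s) = -7 + 2*s*(36 + s) (j(s) = -7 + (s + 36)*(s + s) = -7 + (36 + s)*(2*s) = -7 + 2*s*(36 + s))
(-208*D + (2455/1652 + 8773/m)) + √(j(-15) - 14481) = (-208*98 + (2455/1652 + 8773/12871)) + √((-7 + 2*(-15)² + 72*(-15)) - 14481) = (-20384 + (2455*(1/1652) + 8773*(1/12871))) + √((-7 + 2*225 - 1080) - 14481) = (-20384 + (2455/1652 + 8773/12871)) + √((-7 + 450 - 1080) - 14481) = (-20384 + 46091301/21262892) + √(-637 - 14481) = -433376699227/21262892 + √(-15118) = -433376699227/21262892 + I*√15118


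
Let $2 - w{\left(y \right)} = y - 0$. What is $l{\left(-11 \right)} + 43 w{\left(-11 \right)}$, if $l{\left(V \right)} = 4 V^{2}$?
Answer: $1043$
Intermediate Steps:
$w{\left(y \right)} = 2 - y$ ($w{\left(y \right)} = 2 - \left(y - 0\right) = 2 - \left(y + 0\right) = 2 - y$)
$l{\left(-11 \right)} + 43 w{\left(-11 \right)} = 4 \left(-11\right)^{2} + 43 \left(2 - -11\right) = 4 \cdot 121 + 43 \left(2 + 11\right) = 484 + 43 \cdot 13 = 484 + 559 = 1043$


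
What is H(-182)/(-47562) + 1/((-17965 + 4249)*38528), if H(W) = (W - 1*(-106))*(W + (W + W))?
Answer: -3654760539895/4189023530496 ≈ -0.87246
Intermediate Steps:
H(W) = 3*W*(106 + W) (H(W) = (W + 106)*(W + 2*W) = (106 + W)*(3*W) = 3*W*(106 + W))
H(-182)/(-47562) + 1/((-17965 + 4249)*38528) = (3*(-182)*(106 - 182))/(-47562) + 1/((-17965 + 4249)*38528) = (3*(-182)*(-76))*(-1/47562) + (1/38528)/(-13716) = 41496*(-1/47562) - 1/13716*1/38528 = -6916/7927 - 1/528450048 = -3654760539895/4189023530496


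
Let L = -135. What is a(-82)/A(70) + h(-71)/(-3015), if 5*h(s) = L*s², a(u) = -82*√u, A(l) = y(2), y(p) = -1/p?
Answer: 15123/335 + 164*I*√82 ≈ 45.143 + 1485.1*I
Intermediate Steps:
A(l) = -½ (A(l) = -1/2 = -1*½ = -½)
h(s) = -27*s² (h(s) = (-135*s²)/5 = -27*s²)
a(-82)/A(70) + h(-71)/(-3015) = (-82*I*√82)/(-½) - 27*(-71)²/(-3015) = -82*I*√82*(-2) - 27*5041*(-1/3015) = -82*I*√82*(-2) - 136107*(-1/3015) = 164*I*√82 + 15123/335 = 15123/335 + 164*I*√82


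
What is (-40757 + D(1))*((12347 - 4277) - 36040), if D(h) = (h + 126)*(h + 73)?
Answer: 877111230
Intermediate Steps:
D(h) = (73 + h)*(126 + h) (D(h) = (126 + h)*(73 + h) = (73 + h)*(126 + h))
(-40757 + D(1))*((12347 - 4277) - 36040) = (-40757 + (9198 + 1² + 199*1))*((12347 - 4277) - 36040) = (-40757 + (9198 + 1 + 199))*(8070 - 36040) = (-40757 + 9398)*(-27970) = -31359*(-27970) = 877111230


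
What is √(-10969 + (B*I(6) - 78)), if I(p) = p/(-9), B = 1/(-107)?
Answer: I*√1138293285/321 ≈ 105.1*I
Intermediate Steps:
B = -1/107 ≈ -0.0093458
I(p) = -p/9 (I(p) = p*(-⅑) = -p/9)
√(-10969 + (B*I(6) - 78)) = √(-10969 + (-(-1)*6/963 - 78)) = √(-10969 + (-1/107*(-⅔) - 78)) = √(-10969 + (2/321 - 78)) = √(-10969 - 25036/321) = √(-3546085/321) = I*√1138293285/321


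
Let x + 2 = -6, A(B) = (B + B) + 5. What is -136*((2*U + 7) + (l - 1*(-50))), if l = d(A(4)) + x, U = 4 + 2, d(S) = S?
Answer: -10064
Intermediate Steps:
A(B) = 5 + 2*B (A(B) = 2*B + 5 = 5 + 2*B)
x = -8 (x = -2 - 6 = -8)
U = 6
l = 5 (l = (5 + 2*4) - 8 = (5 + 8) - 8 = 13 - 8 = 5)
-136*((2*U + 7) + (l - 1*(-50))) = -136*((2*6 + 7) + (5 - 1*(-50))) = -136*((12 + 7) + (5 + 50)) = -136*(19 + 55) = -136*74 = -10064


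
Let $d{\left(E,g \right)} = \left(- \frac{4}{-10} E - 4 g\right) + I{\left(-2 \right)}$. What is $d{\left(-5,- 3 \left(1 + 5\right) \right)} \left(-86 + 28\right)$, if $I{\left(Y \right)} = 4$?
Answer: $-4292$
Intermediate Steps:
$d{\left(E,g \right)} = 4 - 4 g + \frac{2 E}{5}$ ($d{\left(E,g \right)} = \left(- \frac{4}{-10} E - 4 g\right) + 4 = \left(\left(-4\right) \left(- \frac{1}{10}\right) E - 4 g\right) + 4 = \left(\frac{2 E}{5} - 4 g\right) + 4 = \left(- 4 g + \frac{2 E}{5}\right) + 4 = 4 - 4 g + \frac{2 E}{5}$)
$d{\left(-5,- 3 \left(1 + 5\right) \right)} \left(-86 + 28\right) = \left(4 - 4 \left(- 3 \left(1 + 5\right)\right) + \frac{2}{5} \left(-5\right)\right) \left(-86 + 28\right) = \left(4 - 4 \left(\left(-3\right) 6\right) - 2\right) \left(-58\right) = \left(4 - -72 - 2\right) \left(-58\right) = \left(4 + 72 - 2\right) \left(-58\right) = 74 \left(-58\right) = -4292$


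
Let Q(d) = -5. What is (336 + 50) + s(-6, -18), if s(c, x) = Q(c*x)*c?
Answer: 416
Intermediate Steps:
s(c, x) = -5*c
(336 + 50) + s(-6, -18) = (336 + 50) - 5*(-6) = 386 + 30 = 416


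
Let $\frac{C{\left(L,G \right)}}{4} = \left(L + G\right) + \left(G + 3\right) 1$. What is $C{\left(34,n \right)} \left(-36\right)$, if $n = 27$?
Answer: $-13104$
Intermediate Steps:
$C{\left(L,G \right)} = 12 + 4 L + 8 G$ ($C{\left(L,G \right)} = 4 \left(\left(L + G\right) + \left(G + 3\right) 1\right) = 4 \left(\left(G + L\right) + \left(3 + G\right) 1\right) = 4 \left(\left(G + L\right) + \left(3 + G\right)\right) = 4 \left(3 + L + 2 G\right) = 12 + 4 L + 8 G$)
$C{\left(34,n \right)} \left(-36\right) = \left(12 + 4 \cdot 34 + 8 \cdot 27\right) \left(-36\right) = \left(12 + 136 + 216\right) \left(-36\right) = 364 \left(-36\right) = -13104$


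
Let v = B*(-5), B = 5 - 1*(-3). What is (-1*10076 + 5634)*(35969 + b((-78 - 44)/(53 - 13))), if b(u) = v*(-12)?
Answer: -161906458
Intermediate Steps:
B = 8 (B = 5 + 3 = 8)
v = -40 (v = 8*(-5) = -40)
b(u) = 480 (b(u) = -40*(-12) = 480)
(-1*10076 + 5634)*(35969 + b((-78 - 44)/(53 - 13))) = (-1*10076 + 5634)*(35969 + 480) = (-10076 + 5634)*36449 = -4442*36449 = -161906458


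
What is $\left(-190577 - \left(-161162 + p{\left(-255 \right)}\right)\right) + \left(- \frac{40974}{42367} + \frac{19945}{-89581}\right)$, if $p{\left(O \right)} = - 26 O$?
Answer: $- \frac{136805319193924}{3795278227} \approx -36046.0$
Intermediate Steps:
$\left(-190577 - \left(-161162 + p{\left(-255 \right)}\right)\right) + \left(- \frac{40974}{42367} + \frac{19945}{-89581}\right) = \left(-190577 + \left(161162 - \left(-26\right) \left(-255\right)\right)\right) + \left(- \frac{40974}{42367} + \frac{19945}{-89581}\right) = \left(-190577 + \left(161162 - 6630\right)\right) + \left(\left(-40974\right) \frac{1}{42367} + 19945 \left(- \frac{1}{89581}\right)\right) = \left(-190577 + \left(161162 - 6630\right)\right) - \frac{4515501709}{3795278227} = \left(-190577 + 154532\right) - \frac{4515501709}{3795278227} = -36045 - \frac{4515501709}{3795278227} = - \frac{136805319193924}{3795278227}$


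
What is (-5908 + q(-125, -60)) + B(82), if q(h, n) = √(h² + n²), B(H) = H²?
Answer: 816 + 5*√769 ≈ 954.65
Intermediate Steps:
(-5908 + q(-125, -60)) + B(82) = (-5908 + √((-125)² + (-60)²)) + 82² = (-5908 + √(15625 + 3600)) + 6724 = (-5908 + √19225) + 6724 = (-5908 + 5*√769) + 6724 = 816 + 5*√769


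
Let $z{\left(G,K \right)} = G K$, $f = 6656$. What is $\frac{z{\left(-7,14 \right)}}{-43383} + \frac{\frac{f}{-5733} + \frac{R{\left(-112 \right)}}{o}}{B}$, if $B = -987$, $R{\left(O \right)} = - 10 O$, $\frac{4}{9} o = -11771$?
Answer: $\frac{257695916054}{74091336340077} \approx 0.0034781$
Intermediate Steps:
$o = - \frac{105939}{4}$ ($o = \frac{9}{4} \left(-11771\right) = - \frac{105939}{4} \approx -26485.0$)
$\frac{z{\left(-7,14 \right)}}{-43383} + \frac{\frac{f}{-5733} + \frac{R{\left(-112 \right)}}{o}}{B} = \frac{\left(-7\right) 14}{-43383} + \frac{\frac{6656}{-5733} + \frac{\left(-10\right) \left(-112\right)}{- \frac{105939}{4}}}{-987} = \left(-98\right) \left(- \frac{1}{43383}\right) + \left(6656 \left(- \frac{1}{5733}\right) + 1120 \left(- \frac{4}{105939}\right)\right) \left(- \frac{1}{987}\right) = \frac{98}{43383} + \left(- \frac{512}{441} - \frac{4480}{105939}\right) \left(- \frac{1}{987}\right) = \frac{98}{43383} - - \frac{6246272}{5123527857} = \frac{98}{43383} + \frac{6246272}{5123527857} = \frac{257695916054}{74091336340077}$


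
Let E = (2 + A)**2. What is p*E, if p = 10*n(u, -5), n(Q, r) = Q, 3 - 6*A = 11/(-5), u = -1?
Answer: -3698/45 ≈ -82.178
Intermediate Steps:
A = 13/15 (A = 1/2 - 11/(6*(-5)) = 1/2 - 11*(-1)/(6*5) = 1/2 - 1/6*(-11/5) = 1/2 + 11/30 = 13/15 ≈ 0.86667)
E = 1849/225 (E = (2 + 13/15)**2 = (43/15)**2 = 1849/225 ≈ 8.2178)
p = -10 (p = 10*(-1) = -10)
p*E = -10*1849/225 = -3698/45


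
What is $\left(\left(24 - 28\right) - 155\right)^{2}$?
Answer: $25281$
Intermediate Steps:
$\left(\left(24 - 28\right) - 155\right)^{2} = \left(-4 - 155\right)^{2} = \left(-159\right)^{2} = 25281$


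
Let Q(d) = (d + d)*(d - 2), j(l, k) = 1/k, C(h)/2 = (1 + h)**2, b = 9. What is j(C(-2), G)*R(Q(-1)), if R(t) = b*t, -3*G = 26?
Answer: -81/13 ≈ -6.2308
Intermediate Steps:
G = -26/3 (G = -1/3*26 = -26/3 ≈ -8.6667)
C(h) = 2*(1 + h)**2
Q(d) = 2*d*(-2 + d) (Q(d) = (2*d)*(-2 + d) = 2*d*(-2 + d))
R(t) = 9*t
j(C(-2), G)*R(Q(-1)) = (9*(2*(-1)*(-2 - 1)))/(-26/3) = -27*2*(-1)*(-3)/26 = -27*6/26 = -3/26*54 = -81/13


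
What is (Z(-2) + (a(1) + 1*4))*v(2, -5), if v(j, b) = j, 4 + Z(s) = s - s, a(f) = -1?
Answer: -2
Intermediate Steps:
Z(s) = -4 (Z(s) = -4 + (s - s) = -4 + 0 = -4)
(Z(-2) + (a(1) + 1*4))*v(2, -5) = (-4 + (-1 + 1*4))*2 = (-4 + (-1 + 4))*2 = (-4 + 3)*2 = -1*2 = -2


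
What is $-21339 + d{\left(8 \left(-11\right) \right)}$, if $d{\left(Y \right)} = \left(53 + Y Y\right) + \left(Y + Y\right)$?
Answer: $-13718$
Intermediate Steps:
$d{\left(Y \right)} = 53 + Y^{2} + 2 Y$ ($d{\left(Y \right)} = \left(53 + Y^{2}\right) + 2 Y = 53 + Y^{2} + 2 Y$)
$-21339 + d{\left(8 \left(-11\right) \right)} = -21339 + \left(53 + \left(8 \left(-11\right)\right)^{2} + 2 \cdot 8 \left(-11\right)\right) = -21339 + \left(53 + \left(-88\right)^{2} + 2 \left(-88\right)\right) = -21339 + \left(53 + 7744 - 176\right) = -21339 + 7621 = -13718$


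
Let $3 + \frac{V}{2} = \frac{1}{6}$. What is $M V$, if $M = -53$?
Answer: $\frac{901}{3} \approx 300.33$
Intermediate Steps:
$V = - \frac{17}{3}$ ($V = -6 + \frac{2}{6} = -6 + 2 \cdot \frac{1}{6} = -6 + \frac{1}{3} = - \frac{17}{3} \approx -5.6667$)
$M V = \left(-53\right) \left(- \frac{17}{3}\right) = \frac{901}{3}$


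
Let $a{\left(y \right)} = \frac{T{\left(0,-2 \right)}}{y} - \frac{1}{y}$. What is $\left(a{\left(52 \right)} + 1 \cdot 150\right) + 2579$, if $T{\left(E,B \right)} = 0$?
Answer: $\frac{141907}{52} \approx 2729.0$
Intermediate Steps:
$a{\left(y \right)} = - \frac{1}{y}$ ($a{\left(y \right)} = \frac{0}{y} - \frac{1}{y} = 0 - \frac{1}{y} = - \frac{1}{y}$)
$\left(a{\left(52 \right)} + 1 \cdot 150\right) + 2579 = \left(- \frac{1}{52} + 1 \cdot 150\right) + 2579 = \left(\left(-1\right) \frac{1}{52} + 150\right) + 2579 = \left(- \frac{1}{52} + 150\right) + 2579 = \frac{7799}{52} + 2579 = \frac{141907}{52}$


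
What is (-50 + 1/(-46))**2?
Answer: 5294601/2116 ≈ 2502.2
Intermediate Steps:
(-50 + 1/(-46))**2 = (-50 - 1/46)**2 = (-2301/46)**2 = 5294601/2116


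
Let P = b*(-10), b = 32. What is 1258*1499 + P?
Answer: 1885422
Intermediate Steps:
P = -320 (P = 32*(-10) = -320)
1258*1499 + P = 1258*1499 - 320 = 1885742 - 320 = 1885422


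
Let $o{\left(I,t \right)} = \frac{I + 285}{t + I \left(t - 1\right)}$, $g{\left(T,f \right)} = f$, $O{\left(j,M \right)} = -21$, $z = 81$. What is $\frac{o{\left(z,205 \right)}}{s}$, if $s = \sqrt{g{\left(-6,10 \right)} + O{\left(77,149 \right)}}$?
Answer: $- \frac{366 i \sqrt{11}}{184019} \approx - 0.0065965 i$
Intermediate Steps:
$o{\left(I,t \right)} = \frac{285 + I}{t + I \left(-1 + t\right)}$
$s = i \sqrt{11}$ ($s = \sqrt{10 - 21} = \sqrt{-11} = i \sqrt{11} \approx 3.3166 i$)
$\frac{o{\left(z,205 \right)}}{s} = \frac{\frac{1}{205 - 81 + 81 \cdot 205} \left(285 + 81\right)}{i \sqrt{11}} = \frac{1}{205 - 81 + 16605} \cdot 366 \left(- \frac{i \sqrt{11}}{11}\right) = \frac{1}{16729} \cdot 366 \left(- \frac{i \sqrt{11}}{11}\right) = \frac{366 \left(- \frac{i \sqrt{11}}{11}\right)}{16729} = - \frac{366 i \sqrt{11}}{184019}$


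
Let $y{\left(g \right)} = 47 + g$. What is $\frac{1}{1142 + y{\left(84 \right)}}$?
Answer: $\frac{1}{1273} \approx 0.00078555$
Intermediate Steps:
$\frac{1}{1142 + y{\left(84 \right)}} = \frac{1}{1142 + \left(47 + 84\right)} = \frac{1}{1142 + 131} = \frac{1}{1273}$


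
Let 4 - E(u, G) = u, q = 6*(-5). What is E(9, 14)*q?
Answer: 150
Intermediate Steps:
q = -30
E(u, G) = 4 - u
E(9, 14)*q = (4 - 1*9)*(-30) = (4 - 9)*(-30) = -5*(-30) = 150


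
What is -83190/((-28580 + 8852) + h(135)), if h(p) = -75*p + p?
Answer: 13865/4953 ≈ 2.7993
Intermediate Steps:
h(p) = -74*p
-83190/((-28580 + 8852) + h(135)) = -83190/((-28580 + 8852) - 74*135) = -83190/(-19728 - 9990) = -83190/(-29718) = -83190*(-1/29718) = 13865/4953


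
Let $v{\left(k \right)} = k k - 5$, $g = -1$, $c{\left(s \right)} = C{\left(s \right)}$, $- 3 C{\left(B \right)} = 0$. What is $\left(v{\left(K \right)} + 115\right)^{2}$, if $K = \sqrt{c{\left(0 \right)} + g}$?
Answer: $11881$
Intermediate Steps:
$C{\left(B \right)} = 0$ ($C{\left(B \right)} = \left(- \frac{1}{3}\right) 0 = 0$)
$c{\left(s \right)} = 0$
$K = i$ ($K = \sqrt{0 - 1} = \sqrt{-1} = i \approx 1.0 i$)
$v{\left(k \right)} = -5 + k^{2}$ ($v{\left(k \right)} = k^{2} - 5 = -5 + k^{2}$)
$\left(v{\left(K \right)} + 115\right)^{2} = \left(\left(-5 + i^{2}\right) + 115\right)^{2} = \left(\left(-5 - 1\right) + 115\right)^{2} = \left(-6 + 115\right)^{2} = 109^{2} = 11881$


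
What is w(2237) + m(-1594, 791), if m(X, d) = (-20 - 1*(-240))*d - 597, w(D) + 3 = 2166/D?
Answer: 387942706/2237 ≈ 1.7342e+5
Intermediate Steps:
w(D) = -3 + 2166/D
m(X, d) = -597 + 220*d (m(X, d) = (-20 + 240)*d - 597 = 220*d - 597 = -597 + 220*d)
w(2237) + m(-1594, 791) = (-3 + 2166/2237) + (-597 + 220*791) = (-3 + 2166*(1/2237)) + (-597 + 174020) = (-3 + 2166/2237) + 173423 = -4545/2237 + 173423 = 387942706/2237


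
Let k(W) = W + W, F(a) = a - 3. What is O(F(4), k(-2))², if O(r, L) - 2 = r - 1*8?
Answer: 25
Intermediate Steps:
F(a) = -3 + a
k(W) = 2*W
O(r, L) = -6 + r (O(r, L) = 2 + (r - 1*8) = 2 + (r - 8) = 2 + (-8 + r) = -6 + r)
O(F(4), k(-2))² = (-6 + (-3 + 4))² = (-6 + 1)² = (-5)² = 25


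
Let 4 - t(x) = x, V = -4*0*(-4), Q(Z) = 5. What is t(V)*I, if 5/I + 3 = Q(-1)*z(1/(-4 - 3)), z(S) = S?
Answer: -70/13 ≈ -5.3846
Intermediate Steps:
V = 0 (V = 0*(-4) = 0)
t(x) = 4 - x
I = -35/26 (I = 5/(-3 + 5/(-4 - 3)) = 5/(-3 + 5/(-7)) = 5/(-3 + 5*(-⅐)) = 5/(-3 - 5/7) = 5/(-26/7) = 5*(-7/26) = -35/26 ≈ -1.3462)
t(V)*I = (4 - 1*0)*(-35/26) = (4 + 0)*(-35/26) = 4*(-35/26) = -70/13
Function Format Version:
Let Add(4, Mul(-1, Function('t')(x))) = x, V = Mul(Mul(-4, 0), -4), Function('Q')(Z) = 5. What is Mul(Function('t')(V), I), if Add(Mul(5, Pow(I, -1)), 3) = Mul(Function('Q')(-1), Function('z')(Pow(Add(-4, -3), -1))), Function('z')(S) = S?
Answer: Rational(-70, 13) ≈ -5.3846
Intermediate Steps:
V = 0 (V = Mul(0, -4) = 0)
Function('t')(x) = Add(4, Mul(-1, x))
I = Rational(-35, 26) (I = Mul(5, Pow(Add(-3, Mul(5, Pow(Add(-4, -3), -1))), -1)) = Mul(5, Pow(Add(-3, Mul(5, Pow(-7, -1))), -1)) = Mul(5, Pow(Add(-3, Mul(5, Rational(-1, 7))), -1)) = Mul(5, Pow(Add(-3, Rational(-5, 7)), -1)) = Mul(5, Pow(Rational(-26, 7), -1)) = Mul(5, Rational(-7, 26)) = Rational(-35, 26) ≈ -1.3462)
Mul(Function('t')(V), I) = Mul(Add(4, Mul(-1, 0)), Rational(-35, 26)) = Mul(Add(4, 0), Rational(-35, 26)) = Mul(4, Rational(-35, 26)) = Rational(-70, 13)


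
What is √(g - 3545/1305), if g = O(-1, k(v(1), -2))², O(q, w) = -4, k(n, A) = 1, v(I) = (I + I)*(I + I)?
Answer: √100543/87 ≈ 3.6447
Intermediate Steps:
v(I) = 4*I² (v(I) = (2*I)*(2*I) = 4*I²)
g = 16 (g = (-4)² = 16)
√(g - 3545/1305) = √(16 - 3545/1305) = √(16 - 3545*1/1305) = √(16 - 709/261) = √(3467/261) = √100543/87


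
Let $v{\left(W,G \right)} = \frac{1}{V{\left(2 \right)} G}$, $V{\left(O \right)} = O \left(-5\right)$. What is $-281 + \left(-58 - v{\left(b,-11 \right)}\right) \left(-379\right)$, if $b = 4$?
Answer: $\frac{2387489}{110} \approx 21704.0$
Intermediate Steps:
$V{\left(O \right)} = - 5 O$
$v{\left(W,G \right)} = - \frac{1}{10 G}$ ($v{\left(W,G \right)} = \frac{1}{\left(-5\right) 2 G} = \frac{1}{\left(-10\right) G} = - \frac{1}{10 G}$)
$-281 + \left(-58 - v{\left(b,-11 \right)}\right) \left(-379\right) = -281 + \left(-58 - - \frac{1}{10 \left(-11\right)}\right) \left(-379\right) = -281 + \left(-58 - \left(- \frac{1}{10}\right) \left(- \frac{1}{11}\right)\right) \left(-379\right) = -281 + \left(-58 - \frac{1}{110}\right) \left(-379\right) = -281 - - \frac{2418399}{110} = -281 + \frac{2418399}{110} = \frac{2387489}{110}$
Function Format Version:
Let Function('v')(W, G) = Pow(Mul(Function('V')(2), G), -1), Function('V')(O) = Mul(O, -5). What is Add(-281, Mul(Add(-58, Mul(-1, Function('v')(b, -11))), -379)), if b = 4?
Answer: Rational(2387489, 110) ≈ 21704.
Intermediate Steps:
Function('V')(O) = Mul(-5, O)
Function('v')(W, G) = Mul(Rational(-1, 10), Pow(G, -1)) (Function('v')(W, G) = Pow(Mul(Mul(-5, 2), G), -1) = Pow(Mul(-10, G), -1) = Mul(Rational(-1, 10), Pow(G, -1)))
Add(-281, Mul(Add(-58, Mul(-1, Function('v')(b, -11))), -379)) = Add(-281, Mul(Add(-58, Mul(-1, Mul(Rational(-1, 10), Pow(-11, -1)))), -379)) = Add(-281, Mul(Add(-58, Mul(-1, Mul(Rational(-1, 10), Rational(-1, 11)))), -379)) = Add(-281, Mul(Add(-58, Mul(-1, Rational(1, 110))), -379)) = Add(-281, Mul(Add(-58, Rational(-1, 110)), -379)) = Add(-281, Mul(Rational(-6381, 110), -379)) = Add(-281, Rational(2418399, 110)) = Rational(2387489, 110)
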